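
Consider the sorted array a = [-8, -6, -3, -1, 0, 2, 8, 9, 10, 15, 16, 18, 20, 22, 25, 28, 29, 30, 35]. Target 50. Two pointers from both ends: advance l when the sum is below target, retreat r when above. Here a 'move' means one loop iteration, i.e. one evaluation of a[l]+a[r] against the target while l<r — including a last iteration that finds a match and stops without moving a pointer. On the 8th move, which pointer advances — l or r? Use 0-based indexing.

[0,18] -8+35=27 <50 → l++
[1,18] -6+35=29 <50 → l++
[2,18] -3+35=32 <50 → l++
[3,18] -1+35=34 <50 → l++
[4,18] 0+35=35 <50 → l++
[5,18] 2+35=37 <50 → l++
[6,18] 8+35=43 <50 → l++
[7,18] 9+35=44 <50 → l++

l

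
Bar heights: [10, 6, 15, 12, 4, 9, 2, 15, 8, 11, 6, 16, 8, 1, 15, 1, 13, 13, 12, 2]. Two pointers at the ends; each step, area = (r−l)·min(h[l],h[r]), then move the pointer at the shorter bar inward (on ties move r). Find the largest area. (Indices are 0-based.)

max area = 195

[0,19] min(10,2)*19=38 best=38 * → r--
[0,18] min(10,12)*18=180 best=180 * → l++
[1,18] min(6,12)*17=102 best=180 → l++
[2,18] min(15,12)*16=192 best=192 * → r--
[2,17] min(15,13)*15=195 best=195 * → r--
[2,16] min(15,13)*14=182 best=195 → r--
[2,15] min(15,1)*13=13 best=195 → r--
[2,14] min(15,15)*12=180 best=195 → r--
[2,13] min(15,1)*11=11 best=195 → r--
[2,12] min(15,8)*10=80 best=195 → r--
[2,11] min(15,16)*9=135 best=195 → l++
[3,11] min(12,16)*8=96 best=195 → l++
[4,11] min(4,16)*7=28 best=195 → l++
[5,11] min(9,16)*6=54 best=195 → l++
[6,11] min(2,16)*5=10 best=195 → l++
[7,11] min(15,16)*4=60 best=195 → l++
[8,11] min(8,16)*3=24 best=195 → l++
[9,11] min(11,16)*2=22 best=195 → l++
[10,11] min(6,16)*1=6 best=195 → l++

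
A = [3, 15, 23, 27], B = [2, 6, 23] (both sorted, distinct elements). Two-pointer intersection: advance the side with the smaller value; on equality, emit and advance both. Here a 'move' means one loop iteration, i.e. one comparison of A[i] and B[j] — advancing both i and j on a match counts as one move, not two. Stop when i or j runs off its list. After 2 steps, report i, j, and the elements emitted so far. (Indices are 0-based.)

i=0 j=0: 3>2, j++
i=0 j=1: 3<6, i++

i=1, j=1, emitted=[]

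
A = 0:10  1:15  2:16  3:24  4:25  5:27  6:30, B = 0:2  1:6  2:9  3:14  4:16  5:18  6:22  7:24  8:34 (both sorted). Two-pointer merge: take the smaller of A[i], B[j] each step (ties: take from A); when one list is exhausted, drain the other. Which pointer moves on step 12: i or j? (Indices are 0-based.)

j

i=0 j=0: A[i]=10>B[j]=2 take 2, j++
i=0 j=1: A[i]=10>B[j]=6 take 6, j++
i=0 j=2: A[i]=10>B[j]=9 take 9, j++
i=0 j=3: A[i]=10<=B[j]=14 take 10, i++
i=1 j=3: A[i]=15>B[j]=14 take 14, j++
i=1 j=4: A[i]=15<=B[j]=16 take 15, i++
i=2 j=4: A[i]=16<=B[j]=16 take 16, i++
i=3 j=4: A[i]=24>B[j]=16 take 16, j++
i=3 j=5: A[i]=24>B[j]=18 take 18, j++
i=3 j=6: A[i]=24>B[j]=22 take 22, j++
i=3 j=7: A[i]=24<=B[j]=24 take 24, i++
i=4 j=7: A[i]=25>B[j]=24 take 24, j++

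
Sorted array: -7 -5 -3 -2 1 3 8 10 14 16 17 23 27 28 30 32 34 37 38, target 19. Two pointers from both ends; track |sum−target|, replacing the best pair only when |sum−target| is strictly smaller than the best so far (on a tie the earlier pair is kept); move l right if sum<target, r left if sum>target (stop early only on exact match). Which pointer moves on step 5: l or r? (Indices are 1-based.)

r

l=1 r=19: -7+38=31 d=12 *, r--
l=1 r=18: -7+37=30 d=11 *, r--
l=1 r=17: -7+34=27 d=8 *, r--
l=1 r=16: -7+32=25 d=6 *, r--
l=1 r=15: -7+30=23 d=4 *, r--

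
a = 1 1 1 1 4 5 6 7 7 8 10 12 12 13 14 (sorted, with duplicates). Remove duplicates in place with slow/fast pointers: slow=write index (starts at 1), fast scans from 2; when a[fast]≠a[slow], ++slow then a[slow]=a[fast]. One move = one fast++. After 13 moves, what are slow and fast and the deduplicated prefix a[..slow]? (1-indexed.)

slow=9, fast=15, prefix=[1, 4, 5, 6, 7, 8, 10, 12, 13]

slow=1 fast=2: a[fast]=1=a[slow] dup, fast++
slow=1 fast=3: a[fast]=1=a[slow] dup, fast++
slow=1 fast=4: a[fast]=1=a[slow] dup, fast++
slow=1 fast=5: a[fast]=4≠a[slow]=1 write a[2]=4, slow++,fast++
slow=2 fast=6: a[fast]=5≠a[slow]=4 write a[3]=5, slow++,fast++
slow=3 fast=7: a[fast]=6≠a[slow]=5 write a[4]=6, slow++,fast++
slow=4 fast=8: a[fast]=7≠a[slow]=6 write a[5]=7, slow++,fast++
slow=5 fast=9: a[fast]=7=a[slow] dup, fast++
slow=5 fast=10: a[fast]=8≠a[slow]=7 write a[6]=8, slow++,fast++
slow=6 fast=11: a[fast]=10≠a[slow]=8 write a[7]=10, slow++,fast++
slow=7 fast=12: a[fast]=12≠a[slow]=10 write a[8]=12, slow++,fast++
slow=8 fast=13: a[fast]=12=a[slow] dup, fast++
slow=8 fast=14: a[fast]=13≠a[slow]=12 write a[9]=13, slow++,fast++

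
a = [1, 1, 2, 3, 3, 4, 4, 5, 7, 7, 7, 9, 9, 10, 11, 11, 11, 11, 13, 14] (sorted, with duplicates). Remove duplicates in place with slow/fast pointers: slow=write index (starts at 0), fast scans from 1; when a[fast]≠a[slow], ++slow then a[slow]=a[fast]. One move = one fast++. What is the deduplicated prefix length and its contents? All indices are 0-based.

length 11; prefix = [1, 2, 3, 4, 5, 7, 9, 10, 11, 13, 14]

(s=0,f=1) a[fast]=1=a[slow] dup → fast++
(s=0,f=2) a[fast]=2≠a[slow]=1 write a[1]=2 → slow++,fast++
(s=1,f=3) a[fast]=3≠a[slow]=2 write a[2]=3 → slow++,fast++
(s=2,f=4) a[fast]=3=a[slow] dup → fast++
(s=2,f=5) a[fast]=4≠a[slow]=3 write a[3]=4 → slow++,fast++
(s=3,f=6) a[fast]=4=a[slow] dup → fast++
(s=3,f=7) a[fast]=5≠a[slow]=4 write a[4]=5 → slow++,fast++
(s=4,f=8) a[fast]=7≠a[slow]=5 write a[5]=7 → slow++,fast++
(s=5,f=9) a[fast]=7=a[slow] dup → fast++
(s=5,f=10) a[fast]=7=a[slow] dup → fast++
(s=5,f=11) a[fast]=9≠a[slow]=7 write a[6]=9 → slow++,fast++
(s=6,f=12) a[fast]=9=a[slow] dup → fast++
(s=6,f=13) a[fast]=10≠a[slow]=9 write a[7]=10 → slow++,fast++
(s=7,f=14) a[fast]=11≠a[slow]=10 write a[8]=11 → slow++,fast++
(s=8,f=15) a[fast]=11=a[slow] dup → fast++
(s=8,f=16) a[fast]=11=a[slow] dup → fast++
(s=8,f=17) a[fast]=11=a[slow] dup → fast++
(s=8,f=18) a[fast]=13≠a[slow]=11 write a[9]=13 → slow++,fast++
(s=9,f=19) a[fast]=14≠a[slow]=13 write a[10]=14 → slow++,fast++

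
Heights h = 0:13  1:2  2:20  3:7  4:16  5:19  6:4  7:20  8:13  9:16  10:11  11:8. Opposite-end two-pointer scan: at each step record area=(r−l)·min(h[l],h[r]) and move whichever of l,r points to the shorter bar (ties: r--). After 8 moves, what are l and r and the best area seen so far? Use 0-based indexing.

l=2, r=5, best area=117

l=0 r=11: min(13,8)*11=88 best=88 *, r--
l=0 r=10: min(13,11)*10=110 best=110 *, r--
l=0 r=9: min(13,16)*9=117 best=117 *, l++
l=1 r=9: min(2,16)*8=16 best=117, l++
l=2 r=9: min(20,16)*7=112 best=117, r--
l=2 r=8: min(20,13)*6=78 best=117, r--
l=2 r=7: min(20,20)*5=100 best=117, r--
l=2 r=6: min(20,4)*4=16 best=117, r--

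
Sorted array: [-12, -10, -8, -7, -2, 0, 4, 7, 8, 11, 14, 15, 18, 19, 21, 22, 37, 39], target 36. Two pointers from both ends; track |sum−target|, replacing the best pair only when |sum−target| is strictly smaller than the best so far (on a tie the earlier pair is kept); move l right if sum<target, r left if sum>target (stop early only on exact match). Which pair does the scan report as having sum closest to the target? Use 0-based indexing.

[0,17] -12+39=27 d=9 * → l++
[1,17] -10+39=29 d=7 * → l++
[2,17] -8+39=31 d=5 * → l++
[3,17] -7+39=32 d=4 * → l++
[4,17] -2+39=37 d=1 * → r--
[4,16] -2+37=35 d=1 → l++
[5,16] 0+37=37 d=1 → r--
[5,15] 0+22=22 d=14 → l++
[6,15] 4+22=26 d=10 → l++
[7,15] 7+22=29 d=7 → l++
[8,15] 8+22=30 d=6 → l++
[9,15] 11+22=33 d=3 → l++
[10,15] 14+22=36 d=0 * → stop

pair (14, 22) with sum 36 (|Δ|=0)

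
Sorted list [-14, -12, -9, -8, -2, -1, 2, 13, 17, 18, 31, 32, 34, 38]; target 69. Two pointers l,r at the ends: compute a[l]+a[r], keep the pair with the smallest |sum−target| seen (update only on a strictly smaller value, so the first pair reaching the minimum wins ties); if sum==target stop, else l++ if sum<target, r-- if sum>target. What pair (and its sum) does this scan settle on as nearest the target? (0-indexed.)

pair (31, 38) with sum 69 (|Δ|=0)

l=0 r=13: -14+38=24 d=45 *, l++
l=1 r=13: -12+38=26 d=43 *, l++
l=2 r=13: -9+38=29 d=40 *, l++
l=3 r=13: -8+38=30 d=39 *, l++
l=4 r=13: -2+38=36 d=33 *, l++
l=5 r=13: -1+38=37 d=32 *, l++
l=6 r=13: 2+38=40 d=29 *, l++
l=7 r=13: 13+38=51 d=18 *, l++
l=8 r=13: 17+38=55 d=14 *, l++
l=9 r=13: 18+38=56 d=13 *, l++
l=10 r=13: 31+38=69 d=0 *, stop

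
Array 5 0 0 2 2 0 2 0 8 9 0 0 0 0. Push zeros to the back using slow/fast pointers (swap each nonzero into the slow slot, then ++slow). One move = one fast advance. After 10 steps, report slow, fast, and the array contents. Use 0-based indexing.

slow=0 fast=0: a[fast]=5≠0 swap→a[0]=5, slow++,fast++
slow=1 fast=1: a[fast]=0, fast++
slow=1 fast=2: a[fast]=0, fast++
slow=1 fast=3: a[fast]=2≠0 swap→a[1]=2, slow++,fast++
slow=2 fast=4: a[fast]=2≠0 swap→a[2]=2, slow++,fast++
slow=3 fast=5: a[fast]=0, fast++
slow=3 fast=6: a[fast]=2≠0 swap→a[3]=2, slow++,fast++
slow=4 fast=7: a[fast]=0, fast++
slow=4 fast=8: a[fast]=8≠0 swap→a[4]=8, slow++,fast++
slow=5 fast=9: a[fast]=9≠0 swap→a[5]=9, slow++,fast++

slow=6, fast=10, a=[5, 2, 2, 2, 8, 9, 0, 0, 0, 0, 0, 0, 0, 0]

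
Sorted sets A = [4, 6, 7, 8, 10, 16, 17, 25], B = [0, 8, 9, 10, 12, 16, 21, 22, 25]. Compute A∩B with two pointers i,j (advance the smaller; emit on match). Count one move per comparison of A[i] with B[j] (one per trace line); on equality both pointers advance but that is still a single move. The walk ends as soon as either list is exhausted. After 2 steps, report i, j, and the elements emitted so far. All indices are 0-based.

i=1, j=1, emitted=[]

i=0 j=0: 4>0, j++
i=0 j=1: 4<8, i++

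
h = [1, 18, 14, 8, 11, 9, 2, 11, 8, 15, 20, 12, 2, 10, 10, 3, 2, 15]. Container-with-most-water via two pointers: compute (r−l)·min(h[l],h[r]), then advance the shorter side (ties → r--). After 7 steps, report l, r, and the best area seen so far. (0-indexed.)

l=0 r=17: min(1,15)*17=17 best=17 *, l++
l=1 r=17: min(18,15)*16=240 best=240 *, r--
l=1 r=16: min(18,2)*15=30 best=240, r--
l=1 r=15: min(18,3)*14=42 best=240, r--
l=1 r=14: min(18,10)*13=130 best=240, r--
l=1 r=13: min(18,10)*12=120 best=240, r--
l=1 r=12: min(18,2)*11=22 best=240, r--

l=1, r=11, best area=240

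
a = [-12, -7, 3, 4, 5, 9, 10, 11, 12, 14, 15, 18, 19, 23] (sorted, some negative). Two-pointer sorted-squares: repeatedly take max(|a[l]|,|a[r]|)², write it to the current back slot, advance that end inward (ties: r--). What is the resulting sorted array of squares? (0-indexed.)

[9, 16, 25, 49, 81, 100, 121, 144, 144, 196, 225, 324, 361, 529]

[0,13] |-12|<=|23| out[13]=529 → r--
[0,12] |-12|<=|19| out[12]=361 → r--
[0,11] |-12|<=|18| out[11]=324 → r--
[0,10] |-12|<=|15| out[10]=225 → r--
[0,9] |-12|<=|14| out[9]=196 → r--
[0,8] |-12|<=|12| out[8]=144 → r--
[0,7] |-12|>|11| out[7]=144 → l++
[1,7] |-7|<=|11| out[6]=121 → r--
[1,6] |-7|<=|10| out[5]=100 → r--
[1,5] |-7|<=|9| out[4]=81 → r--
[1,4] |-7|>|5| out[3]=49 → l++
[2,4] |3|<=|5| out[2]=25 → r--
[2,3] |3|<=|4| out[1]=16 → r--
[2,2] |3|<=|3| out[0]=9 → r--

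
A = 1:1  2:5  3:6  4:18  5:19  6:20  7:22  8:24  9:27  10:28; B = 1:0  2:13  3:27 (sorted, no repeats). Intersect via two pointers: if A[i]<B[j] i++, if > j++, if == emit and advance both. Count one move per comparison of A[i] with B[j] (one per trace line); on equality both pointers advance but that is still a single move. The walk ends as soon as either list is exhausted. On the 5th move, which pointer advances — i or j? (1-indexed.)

j

i=1 j=1: 1>0, j++
i=1 j=2: 1<13, i++
i=2 j=2: 5<13, i++
i=3 j=2: 6<13, i++
i=4 j=2: 18>13, j++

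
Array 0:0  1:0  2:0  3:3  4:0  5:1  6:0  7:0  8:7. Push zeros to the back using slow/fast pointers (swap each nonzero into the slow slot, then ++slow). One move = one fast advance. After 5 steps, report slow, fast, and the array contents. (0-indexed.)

slow=1, fast=5, a=[3, 0, 0, 0, 0, 1, 0, 0, 7]

slow=0 fast=0: a[fast]=0, fast++
slow=0 fast=1: a[fast]=0, fast++
slow=0 fast=2: a[fast]=0, fast++
slow=0 fast=3: a[fast]=3≠0 swap→a[0]=3, slow++,fast++
slow=1 fast=4: a[fast]=0, fast++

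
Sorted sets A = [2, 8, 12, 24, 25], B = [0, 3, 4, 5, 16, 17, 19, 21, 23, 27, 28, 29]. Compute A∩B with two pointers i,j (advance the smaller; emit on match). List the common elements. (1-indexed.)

i=1 j=1: 2>0, j++
i=1 j=2: 2<3, i++
i=2 j=2: 8>3, j++
i=2 j=3: 8>4, j++
i=2 j=4: 8>5, j++
i=2 j=5: 8<16, i++
i=3 j=5: 12<16, i++
i=4 j=5: 24>16, j++
i=4 j=6: 24>17, j++
i=4 j=7: 24>19, j++
i=4 j=8: 24>21, j++
i=4 j=9: 24>23, j++
i=4 j=10: 24<27, i++
i=5 j=10: 25<27, i++

intersection = []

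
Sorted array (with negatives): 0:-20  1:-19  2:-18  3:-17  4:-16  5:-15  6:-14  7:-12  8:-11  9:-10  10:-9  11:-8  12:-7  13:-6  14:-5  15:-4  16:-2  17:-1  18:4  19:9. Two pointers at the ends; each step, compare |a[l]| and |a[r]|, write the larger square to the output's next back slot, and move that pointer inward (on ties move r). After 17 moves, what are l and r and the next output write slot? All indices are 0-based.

l=0 r=19: |-20|>|9| out[19]=400, l++
l=1 r=19: |-19|>|9| out[18]=361, l++
l=2 r=19: |-18|>|9| out[17]=324, l++
l=3 r=19: |-17|>|9| out[16]=289, l++
l=4 r=19: |-16|>|9| out[15]=256, l++
l=5 r=19: |-15|>|9| out[14]=225, l++
l=6 r=19: |-14|>|9| out[13]=196, l++
l=7 r=19: |-12|>|9| out[12]=144, l++
l=8 r=19: |-11|>|9| out[11]=121, l++
l=9 r=19: |-10|>|9| out[10]=100, l++
l=10 r=19: |-9|<=|9| out[9]=81, r--
l=10 r=18: |-9|>|4| out[8]=81, l++
l=11 r=18: |-8|>|4| out[7]=64, l++
l=12 r=18: |-7|>|4| out[6]=49, l++
l=13 r=18: |-6|>|4| out[5]=36, l++
l=14 r=18: |-5|>|4| out[4]=25, l++
l=15 r=18: |-4|<=|4| out[3]=16, r--

l=15, r=17, next write slot=2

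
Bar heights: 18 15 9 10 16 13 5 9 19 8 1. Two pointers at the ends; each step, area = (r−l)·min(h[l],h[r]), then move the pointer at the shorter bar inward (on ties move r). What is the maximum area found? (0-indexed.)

[0,10] min(18,1)*10=10 best=10 * → r--
[0,9] min(18,8)*9=72 best=72 * → r--
[0,8] min(18,19)*8=144 best=144 * → l++
[1,8] min(15,19)*7=105 best=144 → l++
[2,8] min(9,19)*6=54 best=144 → l++
[3,8] min(10,19)*5=50 best=144 → l++
[4,8] min(16,19)*4=64 best=144 → l++
[5,8] min(13,19)*3=39 best=144 → l++
[6,8] min(5,19)*2=10 best=144 → l++
[7,8] min(9,19)*1=9 best=144 → l++

max area = 144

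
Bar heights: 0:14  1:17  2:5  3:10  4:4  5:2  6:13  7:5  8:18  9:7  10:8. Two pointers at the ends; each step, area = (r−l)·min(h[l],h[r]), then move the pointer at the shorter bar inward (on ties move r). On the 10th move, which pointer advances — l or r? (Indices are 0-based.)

l=0 r=10: min(14,8)*10=80 best=80 *, r--
l=0 r=9: min(14,7)*9=63 best=80, r--
l=0 r=8: min(14,18)*8=112 best=112 *, l++
l=1 r=8: min(17,18)*7=119 best=119 *, l++
l=2 r=8: min(5,18)*6=30 best=119, l++
l=3 r=8: min(10,18)*5=50 best=119, l++
l=4 r=8: min(4,18)*4=16 best=119, l++
l=5 r=8: min(2,18)*3=6 best=119, l++
l=6 r=8: min(13,18)*2=26 best=119, l++
l=7 r=8: min(5,18)*1=5 best=119, l++

l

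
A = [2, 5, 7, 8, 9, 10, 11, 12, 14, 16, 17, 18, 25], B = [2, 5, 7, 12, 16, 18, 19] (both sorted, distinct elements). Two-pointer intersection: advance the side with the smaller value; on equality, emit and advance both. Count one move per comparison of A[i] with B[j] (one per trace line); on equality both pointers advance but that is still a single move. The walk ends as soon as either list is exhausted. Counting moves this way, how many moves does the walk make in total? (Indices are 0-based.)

13 moves

i=0 j=0: 2==2 emit, i++,j++
i=1 j=1: 5==5 emit, i++,j++
i=2 j=2: 7==7 emit, i++,j++
i=3 j=3: 8<12, i++
i=4 j=3: 9<12, i++
i=5 j=3: 10<12, i++
i=6 j=3: 11<12, i++
i=7 j=3: 12==12 emit, i++,j++
i=8 j=4: 14<16, i++
i=9 j=4: 16==16 emit, i++,j++
i=10 j=5: 17<18, i++
i=11 j=5: 18==18 emit, i++,j++
i=12 j=6: 25>19, j++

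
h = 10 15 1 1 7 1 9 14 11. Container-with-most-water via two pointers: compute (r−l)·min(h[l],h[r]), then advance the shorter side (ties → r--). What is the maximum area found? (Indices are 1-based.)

max area = 84

l=1 r=9: min(10,11)*8=80 best=80 *, l++
l=2 r=9: min(15,11)*7=77 best=80, r--
l=2 r=8: min(15,14)*6=84 best=84 *, r--
l=2 r=7: min(15,9)*5=45 best=84, r--
l=2 r=6: min(15,1)*4=4 best=84, r--
l=2 r=5: min(15,7)*3=21 best=84, r--
l=2 r=4: min(15,1)*2=2 best=84, r--
l=2 r=3: min(15,1)*1=1 best=84, r--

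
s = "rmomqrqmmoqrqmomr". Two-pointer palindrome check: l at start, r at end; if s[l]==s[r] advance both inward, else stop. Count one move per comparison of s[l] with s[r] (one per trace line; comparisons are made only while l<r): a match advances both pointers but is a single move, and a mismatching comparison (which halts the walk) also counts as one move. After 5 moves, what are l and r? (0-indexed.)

l=5, r=11

[0,16] 'r'=='r' → l++,r--
[1,15] 'm'=='m' → l++,r--
[2,14] 'o'=='o' → l++,r--
[3,13] 'm'=='m' → l++,r--
[4,12] 'q'=='q' → l++,r--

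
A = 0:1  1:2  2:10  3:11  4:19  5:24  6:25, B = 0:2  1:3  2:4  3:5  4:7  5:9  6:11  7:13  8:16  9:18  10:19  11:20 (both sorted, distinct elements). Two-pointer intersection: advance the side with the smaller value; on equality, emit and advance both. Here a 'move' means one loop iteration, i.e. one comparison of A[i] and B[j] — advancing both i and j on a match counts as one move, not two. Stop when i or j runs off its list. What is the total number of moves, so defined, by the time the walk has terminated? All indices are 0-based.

14 moves

[i=0,j=0] 1<2 → i++
[i=1,j=0] 2==2 emit → i++,j++
[i=2,j=1] 10>3 → j++
[i=2,j=2] 10>4 → j++
[i=2,j=3] 10>5 → j++
[i=2,j=4] 10>7 → j++
[i=2,j=5] 10>9 → j++
[i=2,j=6] 10<11 → i++
[i=3,j=6] 11==11 emit → i++,j++
[i=4,j=7] 19>13 → j++
[i=4,j=8] 19>16 → j++
[i=4,j=9] 19>18 → j++
[i=4,j=10] 19==19 emit → i++,j++
[i=5,j=11] 24>20 → j++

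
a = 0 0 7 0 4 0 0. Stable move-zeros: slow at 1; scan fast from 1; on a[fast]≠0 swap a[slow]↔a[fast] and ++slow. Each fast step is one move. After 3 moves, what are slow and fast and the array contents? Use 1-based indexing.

slow=2, fast=4, a=[7, 0, 0, 0, 4, 0, 0]

(s=1,f=1) a[fast]=0 → fast++
(s=1,f=2) a[fast]=0 → fast++
(s=1,f=3) a[fast]=7≠0 swap→a[1]=7 → slow++,fast++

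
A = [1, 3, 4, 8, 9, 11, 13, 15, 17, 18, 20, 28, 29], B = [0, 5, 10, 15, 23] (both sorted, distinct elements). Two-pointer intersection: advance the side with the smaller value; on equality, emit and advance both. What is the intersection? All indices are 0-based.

i=0 j=0: 1>0, j++
i=0 j=1: 1<5, i++
i=1 j=1: 3<5, i++
i=2 j=1: 4<5, i++
i=3 j=1: 8>5, j++
i=3 j=2: 8<10, i++
i=4 j=2: 9<10, i++
i=5 j=2: 11>10, j++
i=5 j=3: 11<15, i++
i=6 j=3: 13<15, i++
i=7 j=3: 15==15 emit, i++,j++
i=8 j=4: 17<23, i++
i=9 j=4: 18<23, i++
i=10 j=4: 20<23, i++
i=11 j=4: 28>23, j++

intersection = [15]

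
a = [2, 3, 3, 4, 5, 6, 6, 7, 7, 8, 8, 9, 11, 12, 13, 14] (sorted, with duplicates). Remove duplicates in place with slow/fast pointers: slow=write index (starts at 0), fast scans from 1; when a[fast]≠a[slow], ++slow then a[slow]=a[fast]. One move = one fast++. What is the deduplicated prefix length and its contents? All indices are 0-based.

(s=0,f=1) a[fast]=3≠a[slow]=2 write a[1]=3 → slow++,fast++
(s=1,f=2) a[fast]=3=a[slow] dup → fast++
(s=1,f=3) a[fast]=4≠a[slow]=3 write a[2]=4 → slow++,fast++
(s=2,f=4) a[fast]=5≠a[slow]=4 write a[3]=5 → slow++,fast++
(s=3,f=5) a[fast]=6≠a[slow]=5 write a[4]=6 → slow++,fast++
(s=4,f=6) a[fast]=6=a[slow] dup → fast++
(s=4,f=7) a[fast]=7≠a[slow]=6 write a[5]=7 → slow++,fast++
(s=5,f=8) a[fast]=7=a[slow] dup → fast++
(s=5,f=9) a[fast]=8≠a[slow]=7 write a[6]=8 → slow++,fast++
(s=6,f=10) a[fast]=8=a[slow] dup → fast++
(s=6,f=11) a[fast]=9≠a[slow]=8 write a[7]=9 → slow++,fast++
(s=7,f=12) a[fast]=11≠a[slow]=9 write a[8]=11 → slow++,fast++
(s=8,f=13) a[fast]=12≠a[slow]=11 write a[9]=12 → slow++,fast++
(s=9,f=14) a[fast]=13≠a[slow]=12 write a[10]=13 → slow++,fast++
(s=10,f=15) a[fast]=14≠a[slow]=13 write a[11]=14 → slow++,fast++

length 12; prefix = [2, 3, 4, 5, 6, 7, 8, 9, 11, 12, 13, 14]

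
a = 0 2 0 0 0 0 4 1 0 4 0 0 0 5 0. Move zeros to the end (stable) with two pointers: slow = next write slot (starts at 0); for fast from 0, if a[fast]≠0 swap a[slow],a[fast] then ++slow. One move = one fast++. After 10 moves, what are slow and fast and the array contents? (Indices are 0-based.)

slow=4, fast=10, a=[2, 4, 1, 4, 0, 0, 0, 0, 0, 0, 0, 0, 0, 5, 0]

(s=0,f=0) a[fast]=0 → fast++
(s=0,f=1) a[fast]=2≠0 swap→a[0]=2 → slow++,fast++
(s=1,f=2) a[fast]=0 → fast++
(s=1,f=3) a[fast]=0 → fast++
(s=1,f=4) a[fast]=0 → fast++
(s=1,f=5) a[fast]=0 → fast++
(s=1,f=6) a[fast]=4≠0 swap→a[1]=4 → slow++,fast++
(s=2,f=7) a[fast]=1≠0 swap→a[2]=1 → slow++,fast++
(s=3,f=8) a[fast]=0 → fast++
(s=3,f=9) a[fast]=4≠0 swap→a[3]=4 → slow++,fast++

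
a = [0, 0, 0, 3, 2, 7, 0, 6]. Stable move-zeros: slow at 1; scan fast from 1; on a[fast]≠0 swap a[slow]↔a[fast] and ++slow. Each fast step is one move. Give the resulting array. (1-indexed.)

[3, 2, 7, 6, 0, 0, 0, 0]

(s=1,f=1) a[fast]=0 → fast++
(s=1,f=2) a[fast]=0 → fast++
(s=1,f=3) a[fast]=0 → fast++
(s=1,f=4) a[fast]=3≠0 swap→a[1]=3 → slow++,fast++
(s=2,f=5) a[fast]=2≠0 swap→a[2]=2 → slow++,fast++
(s=3,f=6) a[fast]=7≠0 swap→a[3]=7 → slow++,fast++
(s=4,f=7) a[fast]=0 → fast++
(s=4,f=8) a[fast]=6≠0 swap→a[4]=6 → slow++,fast++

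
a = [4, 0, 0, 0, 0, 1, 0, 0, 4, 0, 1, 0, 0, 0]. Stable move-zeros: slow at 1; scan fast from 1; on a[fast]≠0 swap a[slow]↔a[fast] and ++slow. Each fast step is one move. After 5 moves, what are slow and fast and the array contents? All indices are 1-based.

slow=1 fast=1: a[fast]=4≠0 swap→a[1]=4, slow++,fast++
slow=2 fast=2: a[fast]=0, fast++
slow=2 fast=3: a[fast]=0, fast++
slow=2 fast=4: a[fast]=0, fast++
slow=2 fast=5: a[fast]=0, fast++

slow=2, fast=6, a=[4, 0, 0, 0, 0, 1, 0, 0, 4, 0, 1, 0, 0, 0]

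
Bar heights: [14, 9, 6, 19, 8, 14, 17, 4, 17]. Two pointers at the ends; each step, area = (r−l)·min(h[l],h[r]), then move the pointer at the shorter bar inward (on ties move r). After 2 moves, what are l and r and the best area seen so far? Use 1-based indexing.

l=1 r=9: min(14,17)*8=112 best=112 *, l++
l=2 r=9: min(9,17)*7=63 best=112, l++

l=3, r=9, best area=112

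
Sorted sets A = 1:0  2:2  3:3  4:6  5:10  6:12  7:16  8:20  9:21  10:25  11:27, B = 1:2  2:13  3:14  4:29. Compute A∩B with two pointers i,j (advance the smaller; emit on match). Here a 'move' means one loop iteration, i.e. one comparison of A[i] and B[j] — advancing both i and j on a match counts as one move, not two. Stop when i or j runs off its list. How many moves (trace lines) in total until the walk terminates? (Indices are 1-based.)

13 moves

i=1 j=1: 0<2, i++
i=2 j=1: 2==2 emit, i++,j++
i=3 j=2: 3<13, i++
i=4 j=2: 6<13, i++
i=5 j=2: 10<13, i++
i=6 j=2: 12<13, i++
i=7 j=2: 16>13, j++
i=7 j=3: 16>14, j++
i=7 j=4: 16<29, i++
i=8 j=4: 20<29, i++
i=9 j=4: 21<29, i++
i=10 j=4: 25<29, i++
i=11 j=4: 27<29, i++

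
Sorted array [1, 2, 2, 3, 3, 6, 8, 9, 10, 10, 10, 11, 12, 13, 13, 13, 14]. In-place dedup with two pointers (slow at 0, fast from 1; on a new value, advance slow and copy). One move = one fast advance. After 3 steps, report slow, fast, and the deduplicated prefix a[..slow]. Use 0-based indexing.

slow=2, fast=4, prefix=[1, 2, 3]

(s=0,f=1) a[fast]=2≠a[slow]=1 write a[1]=2 → slow++,fast++
(s=1,f=2) a[fast]=2=a[slow] dup → fast++
(s=1,f=3) a[fast]=3≠a[slow]=2 write a[2]=3 → slow++,fast++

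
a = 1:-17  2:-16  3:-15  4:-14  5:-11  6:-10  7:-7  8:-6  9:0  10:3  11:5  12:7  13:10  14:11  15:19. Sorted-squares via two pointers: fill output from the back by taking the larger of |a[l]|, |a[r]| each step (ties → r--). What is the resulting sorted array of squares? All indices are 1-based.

[0, 9, 25, 36, 49, 49, 100, 100, 121, 121, 196, 225, 256, 289, 361]

l=1 r=15: |-17|<=|19| out[15]=361, r--
l=1 r=14: |-17|>|11| out[14]=289, l++
l=2 r=14: |-16|>|11| out[13]=256, l++
l=3 r=14: |-15|>|11| out[12]=225, l++
l=4 r=14: |-14|>|11| out[11]=196, l++
l=5 r=14: |-11|<=|11| out[10]=121, r--
l=5 r=13: |-11|>|10| out[9]=121, l++
l=6 r=13: |-10|<=|10| out[8]=100, r--
l=6 r=12: |-10|>|7| out[7]=100, l++
l=7 r=12: |-7|<=|7| out[6]=49, r--
l=7 r=11: |-7|>|5| out[5]=49, l++
l=8 r=11: |-6|>|5| out[4]=36, l++
l=9 r=11: |0|<=|5| out[3]=25, r--
l=9 r=10: |0|<=|3| out[2]=9, r--
l=9 r=9: |0|<=|0| out[1]=0, r--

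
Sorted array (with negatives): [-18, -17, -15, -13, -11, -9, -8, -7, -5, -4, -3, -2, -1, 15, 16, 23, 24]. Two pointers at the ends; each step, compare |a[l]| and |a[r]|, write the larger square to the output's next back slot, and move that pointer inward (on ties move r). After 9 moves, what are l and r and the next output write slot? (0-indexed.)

[0,16] |-18|<=|24| out[16]=576 → r--
[0,15] |-18|<=|23| out[15]=529 → r--
[0,14] |-18|>|16| out[14]=324 → l++
[1,14] |-17|>|16| out[13]=289 → l++
[2,14] |-15|<=|16| out[12]=256 → r--
[2,13] |-15|<=|15| out[11]=225 → r--
[2,12] |-15|>|-1| out[10]=225 → l++
[3,12] |-13|>|-1| out[9]=169 → l++
[4,12] |-11|>|-1| out[8]=121 → l++

l=5, r=12, next write slot=7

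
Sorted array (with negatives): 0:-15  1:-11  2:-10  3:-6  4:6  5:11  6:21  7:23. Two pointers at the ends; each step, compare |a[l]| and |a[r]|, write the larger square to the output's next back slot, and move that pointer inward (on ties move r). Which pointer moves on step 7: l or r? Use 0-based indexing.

l=0 r=7: |-15|<=|23| out[7]=529, r--
l=0 r=6: |-15|<=|21| out[6]=441, r--
l=0 r=5: |-15|>|11| out[5]=225, l++
l=1 r=5: |-11|<=|11| out[4]=121, r--
l=1 r=4: |-11|>|6| out[3]=121, l++
l=2 r=4: |-10|>|6| out[2]=100, l++
l=3 r=4: |-6|<=|6| out[1]=36, r--

r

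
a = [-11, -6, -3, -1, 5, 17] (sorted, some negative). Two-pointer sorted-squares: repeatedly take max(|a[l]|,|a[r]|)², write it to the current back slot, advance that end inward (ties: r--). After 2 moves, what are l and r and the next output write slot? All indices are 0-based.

l=1, r=4, next write slot=3

l=0 r=5: |-11|<=|17| out[5]=289, r--
l=0 r=4: |-11|>|5| out[4]=121, l++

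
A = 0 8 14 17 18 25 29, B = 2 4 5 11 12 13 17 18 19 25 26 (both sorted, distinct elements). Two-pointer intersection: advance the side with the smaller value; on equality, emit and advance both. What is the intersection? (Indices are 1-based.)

i=1 j=1: 0<2, i++
i=2 j=1: 8>2, j++
i=2 j=2: 8>4, j++
i=2 j=3: 8>5, j++
i=2 j=4: 8<11, i++
i=3 j=4: 14>11, j++
i=3 j=5: 14>12, j++
i=3 j=6: 14>13, j++
i=3 j=7: 14<17, i++
i=4 j=7: 17==17 emit, i++,j++
i=5 j=8: 18==18 emit, i++,j++
i=6 j=9: 25>19, j++
i=6 j=10: 25==25 emit, i++,j++
i=7 j=11: 29>26, j++

intersection = [17, 18, 25]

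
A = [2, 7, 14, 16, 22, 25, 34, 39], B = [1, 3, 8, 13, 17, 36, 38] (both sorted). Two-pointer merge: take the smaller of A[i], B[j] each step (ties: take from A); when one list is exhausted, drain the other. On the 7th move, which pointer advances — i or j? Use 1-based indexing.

i

i=1 j=1: A[i]=2>B[j]=1 take 1, j++
i=1 j=2: A[i]=2<=B[j]=3 take 2, i++
i=2 j=2: A[i]=7>B[j]=3 take 3, j++
i=2 j=3: A[i]=7<=B[j]=8 take 7, i++
i=3 j=3: A[i]=14>B[j]=8 take 8, j++
i=3 j=4: A[i]=14>B[j]=13 take 13, j++
i=3 j=5: A[i]=14<=B[j]=17 take 14, i++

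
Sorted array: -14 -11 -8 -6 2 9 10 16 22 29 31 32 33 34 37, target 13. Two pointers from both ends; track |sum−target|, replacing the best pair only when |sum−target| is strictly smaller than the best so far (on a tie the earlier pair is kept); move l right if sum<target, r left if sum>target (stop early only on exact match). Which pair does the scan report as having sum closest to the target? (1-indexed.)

[1,15] -14+37=23 d=10 * → r--
[1,14] -14+34=20 d=7 * → r--
[1,13] -14+33=19 d=6 * → r--
[1,12] -14+32=18 d=5 * → r--
[1,11] -14+31=17 d=4 * → r--
[1,10] -14+29=15 d=2 * → r--
[1,9] -14+22=8 d=5 → l++
[2,9] -11+22=11 d=2 → l++
[3,9] -8+22=14 d=1 * → r--
[3,8] -8+16=8 d=5 → l++
[4,8] -6+16=10 d=3 → l++
[5,8] 2+16=18 d=5 → r--
[5,7] 2+10=12 d=1 → l++
[6,7] 9+10=19 d=6 → r--

pair (-8, 22) with sum 14 (|Δ|=1)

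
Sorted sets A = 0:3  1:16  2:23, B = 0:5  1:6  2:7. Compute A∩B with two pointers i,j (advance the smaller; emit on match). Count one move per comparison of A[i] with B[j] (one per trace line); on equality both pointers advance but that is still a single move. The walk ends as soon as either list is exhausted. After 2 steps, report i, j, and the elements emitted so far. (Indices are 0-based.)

i=0 j=0: 3<5, i++
i=1 j=0: 16>5, j++

i=1, j=1, emitted=[]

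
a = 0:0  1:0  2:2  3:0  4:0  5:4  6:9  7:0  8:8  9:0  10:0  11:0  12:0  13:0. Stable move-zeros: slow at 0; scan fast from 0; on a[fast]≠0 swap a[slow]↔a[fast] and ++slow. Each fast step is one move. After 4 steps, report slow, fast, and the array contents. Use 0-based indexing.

slow=0 fast=0: a[fast]=0, fast++
slow=0 fast=1: a[fast]=0, fast++
slow=0 fast=2: a[fast]=2≠0 swap→a[0]=2, slow++,fast++
slow=1 fast=3: a[fast]=0, fast++

slow=1, fast=4, a=[2, 0, 0, 0, 0, 4, 9, 0, 8, 0, 0, 0, 0, 0]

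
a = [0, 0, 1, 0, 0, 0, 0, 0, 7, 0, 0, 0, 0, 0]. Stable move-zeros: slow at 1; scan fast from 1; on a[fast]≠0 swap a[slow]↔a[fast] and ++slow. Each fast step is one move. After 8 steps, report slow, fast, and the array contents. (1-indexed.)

slow=2, fast=9, a=[1, 0, 0, 0, 0, 0, 0, 0, 7, 0, 0, 0, 0, 0]

(s=1,f=1) a[fast]=0 → fast++
(s=1,f=2) a[fast]=0 → fast++
(s=1,f=3) a[fast]=1≠0 swap→a[1]=1 → slow++,fast++
(s=2,f=4) a[fast]=0 → fast++
(s=2,f=5) a[fast]=0 → fast++
(s=2,f=6) a[fast]=0 → fast++
(s=2,f=7) a[fast]=0 → fast++
(s=2,f=8) a[fast]=0 → fast++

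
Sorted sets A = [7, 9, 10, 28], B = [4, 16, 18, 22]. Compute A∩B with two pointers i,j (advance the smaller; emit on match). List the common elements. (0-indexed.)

i=0 j=0: 7>4, j++
i=0 j=1: 7<16, i++
i=1 j=1: 9<16, i++
i=2 j=1: 10<16, i++
i=3 j=1: 28>16, j++
i=3 j=2: 28>18, j++
i=3 j=3: 28>22, j++

intersection = []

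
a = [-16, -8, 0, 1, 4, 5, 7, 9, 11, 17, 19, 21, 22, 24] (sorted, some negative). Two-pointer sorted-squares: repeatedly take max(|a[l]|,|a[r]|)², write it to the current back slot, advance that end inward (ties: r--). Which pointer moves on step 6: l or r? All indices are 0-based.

l

l=0 r=13: |-16|<=|24| out[13]=576, r--
l=0 r=12: |-16|<=|22| out[12]=484, r--
l=0 r=11: |-16|<=|21| out[11]=441, r--
l=0 r=10: |-16|<=|19| out[10]=361, r--
l=0 r=9: |-16|<=|17| out[9]=289, r--
l=0 r=8: |-16|>|11| out[8]=256, l++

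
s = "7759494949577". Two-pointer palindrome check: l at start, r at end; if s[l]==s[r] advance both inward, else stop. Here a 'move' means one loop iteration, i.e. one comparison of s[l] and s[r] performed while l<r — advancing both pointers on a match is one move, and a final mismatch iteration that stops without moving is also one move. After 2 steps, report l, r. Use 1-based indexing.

l=3, r=11

[1,13] '7'=='7' → l++,r--
[2,12] '7'=='7' → l++,r--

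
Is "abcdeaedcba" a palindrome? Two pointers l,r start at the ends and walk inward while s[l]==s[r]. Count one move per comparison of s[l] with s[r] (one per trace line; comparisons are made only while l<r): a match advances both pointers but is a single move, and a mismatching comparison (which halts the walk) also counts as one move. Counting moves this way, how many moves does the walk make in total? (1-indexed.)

l=1 r=11: 'a'=='a', l++,r--
l=2 r=10: 'b'=='b', l++,r--
l=3 r=9: 'c'=='c', l++,r--
l=4 r=8: 'd'=='d', l++,r--
l=5 r=7: 'e'=='e', l++,r--

5 moves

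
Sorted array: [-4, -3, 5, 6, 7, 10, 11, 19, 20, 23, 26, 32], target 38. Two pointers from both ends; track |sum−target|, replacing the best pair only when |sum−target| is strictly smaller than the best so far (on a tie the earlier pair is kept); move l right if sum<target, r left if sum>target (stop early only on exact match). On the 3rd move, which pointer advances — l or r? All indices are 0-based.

[0,11] -4+32=28 d=10 * → l++
[1,11] -3+32=29 d=9 * → l++
[2,11] 5+32=37 d=1 * → l++

l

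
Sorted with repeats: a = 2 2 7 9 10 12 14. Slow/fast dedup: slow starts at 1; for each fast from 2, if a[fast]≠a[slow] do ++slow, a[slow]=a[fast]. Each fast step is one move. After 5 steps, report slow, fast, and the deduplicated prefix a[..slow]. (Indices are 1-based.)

slow=5, fast=7, prefix=[2, 7, 9, 10, 12]

(s=1,f=2) a[fast]=2=a[slow] dup → fast++
(s=1,f=3) a[fast]=7≠a[slow]=2 write a[2]=7 → slow++,fast++
(s=2,f=4) a[fast]=9≠a[slow]=7 write a[3]=9 → slow++,fast++
(s=3,f=5) a[fast]=10≠a[slow]=9 write a[4]=10 → slow++,fast++
(s=4,f=6) a[fast]=12≠a[slow]=10 write a[5]=12 → slow++,fast++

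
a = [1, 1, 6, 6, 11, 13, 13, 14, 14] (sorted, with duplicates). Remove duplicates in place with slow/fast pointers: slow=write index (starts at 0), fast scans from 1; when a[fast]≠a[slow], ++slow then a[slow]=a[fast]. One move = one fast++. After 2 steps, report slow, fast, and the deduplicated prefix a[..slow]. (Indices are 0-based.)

(s=0,f=1) a[fast]=1=a[slow] dup → fast++
(s=0,f=2) a[fast]=6≠a[slow]=1 write a[1]=6 → slow++,fast++

slow=1, fast=3, prefix=[1, 6]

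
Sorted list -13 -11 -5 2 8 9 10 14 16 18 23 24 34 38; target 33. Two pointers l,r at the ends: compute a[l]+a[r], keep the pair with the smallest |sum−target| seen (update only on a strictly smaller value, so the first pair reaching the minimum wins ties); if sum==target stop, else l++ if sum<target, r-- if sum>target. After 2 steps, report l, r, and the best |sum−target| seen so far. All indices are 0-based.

l=2, r=13, best |Δ|=6

l=0 r=13: -13+38=25 d=8 *, l++
l=1 r=13: -11+38=27 d=6 *, l++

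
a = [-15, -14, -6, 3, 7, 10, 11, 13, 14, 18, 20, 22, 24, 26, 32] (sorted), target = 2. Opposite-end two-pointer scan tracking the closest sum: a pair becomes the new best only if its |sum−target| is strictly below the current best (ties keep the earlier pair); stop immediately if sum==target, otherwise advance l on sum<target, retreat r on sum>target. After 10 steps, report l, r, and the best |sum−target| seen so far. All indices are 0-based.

l=0 r=14: -15+32=17 d=15 *, r--
l=0 r=13: -15+26=11 d=9 *, r--
l=0 r=12: -15+24=9 d=7 *, r--
l=0 r=11: -15+22=7 d=5 *, r--
l=0 r=10: -15+20=5 d=3 *, r--
l=0 r=9: -15+18=3 d=1 *, r--
l=0 r=8: -15+14=-1 d=3, l++
l=1 r=8: -14+14=0 d=2, l++
l=2 r=8: -6+14=8 d=6, r--
l=2 r=7: -6+13=7 d=5, r--

l=2, r=6, best |Δ|=1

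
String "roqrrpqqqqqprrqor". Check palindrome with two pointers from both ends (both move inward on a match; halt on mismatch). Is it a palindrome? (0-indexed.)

[0,16] 'r'=='r' → l++,r--
[1,15] 'o'=='o' → l++,r--
[2,14] 'q'=='q' → l++,r--
[3,13] 'r'=='r' → l++,r--
[4,12] 'r'=='r' → l++,r--
[5,11] 'p'=='p' → l++,r--
[6,10] 'q'=='q' → l++,r--
[7,9] 'q'=='q' → l++,r--

palindrome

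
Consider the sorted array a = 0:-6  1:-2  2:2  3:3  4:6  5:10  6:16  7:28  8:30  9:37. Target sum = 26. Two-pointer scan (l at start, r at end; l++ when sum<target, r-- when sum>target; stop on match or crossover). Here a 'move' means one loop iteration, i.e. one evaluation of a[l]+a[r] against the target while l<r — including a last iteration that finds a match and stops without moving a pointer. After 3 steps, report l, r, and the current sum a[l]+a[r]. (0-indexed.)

[0,9] -6+37=31 >26 → r--
[0,8] -6+30=24 <26 → l++
[1,8] -2+30=28 >26 → r--

l=1, r=7, sum=26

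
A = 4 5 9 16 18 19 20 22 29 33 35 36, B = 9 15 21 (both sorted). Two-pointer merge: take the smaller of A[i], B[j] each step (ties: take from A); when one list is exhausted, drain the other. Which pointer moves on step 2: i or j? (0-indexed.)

[i=0,j=0] A[i]=4<=B[j]=9 take 4 → i++
[i=1,j=0] A[i]=5<=B[j]=9 take 5 → i++

i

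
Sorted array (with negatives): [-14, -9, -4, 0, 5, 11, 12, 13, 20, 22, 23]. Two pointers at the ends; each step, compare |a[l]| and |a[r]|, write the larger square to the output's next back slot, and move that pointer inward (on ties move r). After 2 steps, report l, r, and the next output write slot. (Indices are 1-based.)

[1,11] |-14|<=|23| out[11]=529 → r--
[1,10] |-14|<=|22| out[10]=484 → r--

l=1, r=9, next write slot=9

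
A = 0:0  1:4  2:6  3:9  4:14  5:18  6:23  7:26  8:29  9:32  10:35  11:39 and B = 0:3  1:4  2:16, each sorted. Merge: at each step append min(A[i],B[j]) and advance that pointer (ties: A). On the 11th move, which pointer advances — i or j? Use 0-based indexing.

[i=0,j=0] A[i]=0<=B[j]=3 take 0 → i++
[i=1,j=0] A[i]=4>B[j]=3 take 3 → j++
[i=1,j=1] A[i]=4<=B[j]=4 take 4 → i++
[i=2,j=1] A[i]=6>B[j]=4 take 4 → j++
[i=2,j=2] A[i]=6<=B[j]=16 take 6 → i++
[i=3,j=2] A[i]=9<=B[j]=16 take 9 → i++
[i=4,j=2] A[i]=14<=B[j]=16 take 14 → i++
[i=5,j=2] A[i]=18>B[j]=16 take 16 → j++
[i=5,j=3] B done, take A[i]=18 → i++
[i=6,j=3] B done, take A[i]=23 → i++
[i=7,j=3] B done, take A[i]=26 → i++

i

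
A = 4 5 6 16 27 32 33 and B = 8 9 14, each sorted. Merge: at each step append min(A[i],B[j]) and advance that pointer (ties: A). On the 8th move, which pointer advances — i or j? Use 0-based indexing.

i

i=0 j=0: A[i]=4<=B[j]=8 take 4, i++
i=1 j=0: A[i]=5<=B[j]=8 take 5, i++
i=2 j=0: A[i]=6<=B[j]=8 take 6, i++
i=3 j=0: A[i]=16>B[j]=8 take 8, j++
i=3 j=1: A[i]=16>B[j]=9 take 9, j++
i=3 j=2: A[i]=16>B[j]=14 take 14, j++
i=3 j=3: B done, take A[i]=16, i++
i=4 j=3: B done, take A[i]=27, i++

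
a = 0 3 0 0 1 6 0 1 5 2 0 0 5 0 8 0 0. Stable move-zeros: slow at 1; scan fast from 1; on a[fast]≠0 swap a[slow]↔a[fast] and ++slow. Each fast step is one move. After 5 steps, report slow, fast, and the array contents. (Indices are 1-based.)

slow=1 fast=1: a[fast]=0, fast++
slow=1 fast=2: a[fast]=3≠0 swap→a[1]=3, slow++,fast++
slow=2 fast=3: a[fast]=0, fast++
slow=2 fast=4: a[fast]=0, fast++
slow=2 fast=5: a[fast]=1≠0 swap→a[2]=1, slow++,fast++

slow=3, fast=6, a=[3, 1, 0, 0, 0, 6, 0, 1, 5, 2, 0, 0, 5, 0, 8, 0, 0]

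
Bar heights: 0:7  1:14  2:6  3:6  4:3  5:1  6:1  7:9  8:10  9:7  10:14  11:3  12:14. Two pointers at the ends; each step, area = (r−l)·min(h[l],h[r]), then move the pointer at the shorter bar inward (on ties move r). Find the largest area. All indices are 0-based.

max area = 154

[0,12] min(7,14)*12=84 best=84 * → l++
[1,12] min(14,14)*11=154 best=154 * → r--
[1,11] min(14,3)*10=30 best=154 → r--
[1,10] min(14,14)*9=126 best=154 → r--
[1,9] min(14,7)*8=56 best=154 → r--
[1,8] min(14,10)*7=70 best=154 → r--
[1,7] min(14,9)*6=54 best=154 → r--
[1,6] min(14,1)*5=5 best=154 → r--
[1,5] min(14,1)*4=4 best=154 → r--
[1,4] min(14,3)*3=9 best=154 → r--
[1,3] min(14,6)*2=12 best=154 → r--
[1,2] min(14,6)*1=6 best=154 → r--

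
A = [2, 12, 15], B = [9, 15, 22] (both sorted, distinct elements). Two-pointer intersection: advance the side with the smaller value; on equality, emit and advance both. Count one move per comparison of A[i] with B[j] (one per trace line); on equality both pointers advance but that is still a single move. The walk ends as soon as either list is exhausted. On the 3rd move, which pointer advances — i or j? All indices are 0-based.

i

[i=0,j=0] 2<9 → i++
[i=1,j=0] 12>9 → j++
[i=1,j=1] 12<15 → i++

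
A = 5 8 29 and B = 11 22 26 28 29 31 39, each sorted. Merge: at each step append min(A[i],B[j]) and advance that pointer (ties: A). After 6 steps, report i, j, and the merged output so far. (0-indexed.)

[i=0,j=0] A[i]=5<=B[j]=11 take 5 → i++
[i=1,j=0] A[i]=8<=B[j]=11 take 8 → i++
[i=2,j=0] A[i]=29>B[j]=11 take 11 → j++
[i=2,j=1] A[i]=29>B[j]=22 take 22 → j++
[i=2,j=2] A[i]=29>B[j]=26 take 26 → j++
[i=2,j=3] A[i]=29>B[j]=28 take 28 → j++

i=2, j=4, merged so far=[5, 8, 11, 22, 26, 28]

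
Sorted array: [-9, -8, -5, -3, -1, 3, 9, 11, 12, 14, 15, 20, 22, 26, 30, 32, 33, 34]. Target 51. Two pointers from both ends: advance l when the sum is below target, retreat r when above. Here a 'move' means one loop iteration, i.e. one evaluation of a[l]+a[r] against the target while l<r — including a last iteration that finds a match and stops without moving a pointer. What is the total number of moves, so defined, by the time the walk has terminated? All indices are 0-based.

17 moves

l=0 r=17: -9+34=25 <51, l++
l=1 r=17: -8+34=26 <51, l++
l=2 r=17: -5+34=29 <51, l++
l=3 r=17: -3+34=31 <51, l++
l=4 r=17: -1+34=33 <51, l++
l=5 r=17: 3+34=37 <51, l++
l=6 r=17: 9+34=43 <51, l++
l=7 r=17: 11+34=45 <51, l++
l=8 r=17: 12+34=46 <51, l++
l=9 r=17: 14+34=48 <51, l++
l=10 r=17: 15+34=49 <51, l++
l=11 r=17: 20+34=54 >51, r--
l=11 r=16: 20+33=53 >51, r--
l=11 r=15: 20+32=52 >51, r--
l=11 r=14: 20+30=50 <51, l++
l=12 r=14: 22+30=52 >51, r--
l=12 r=13: 22+26=48 <51, l++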